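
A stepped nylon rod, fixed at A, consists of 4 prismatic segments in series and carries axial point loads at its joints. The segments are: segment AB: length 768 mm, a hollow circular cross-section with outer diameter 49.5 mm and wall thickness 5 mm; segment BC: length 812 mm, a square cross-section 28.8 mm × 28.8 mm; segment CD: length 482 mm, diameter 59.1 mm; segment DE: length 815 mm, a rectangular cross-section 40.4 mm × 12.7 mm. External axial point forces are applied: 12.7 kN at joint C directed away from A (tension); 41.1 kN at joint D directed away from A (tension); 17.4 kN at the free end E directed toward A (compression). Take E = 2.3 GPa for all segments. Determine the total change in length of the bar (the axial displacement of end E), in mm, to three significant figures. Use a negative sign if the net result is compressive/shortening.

22.7 mm

Internal axial forces (sectioning from the free end, tension +): N_DE = -17.4 kN, N_CD = 23.7 kN, N_BC = 36.4 kN, N_AB = 36.4 kN.
A_AB = 699 mm².
A_BC = 829.4 mm².
A_CD = 2743 mm².
A_DE = 513.1 mm².
δ_AB = 36400·768/(699·2300) = 17.39 mm
δ_BC = 36400·812/(829.4·2300) = 15.49 mm
δ_CD = 23700·482/(2743·2300) = 1.811 mm
δ_DE = -17400·815/(513.1·2300) = -12.02 mm
δ = Σδ_i = 22.68 mm.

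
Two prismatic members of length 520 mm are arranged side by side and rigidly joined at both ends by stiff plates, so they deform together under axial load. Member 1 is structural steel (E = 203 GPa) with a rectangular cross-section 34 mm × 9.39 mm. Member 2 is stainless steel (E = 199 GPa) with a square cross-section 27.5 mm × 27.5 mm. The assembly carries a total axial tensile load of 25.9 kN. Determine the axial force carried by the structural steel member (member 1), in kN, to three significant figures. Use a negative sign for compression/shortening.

A_1 = 319.3 mm².
A_2 = 756.2 mm².
Equal strain + equilibrium ⇒ each member carries load in proportion to AE: A₁E₁ = 64810000 N, A₂E₂ = 150500000 N, ΣAE = 215300000 N.
F₁ = P·A₁E₁/ΣAE = 25900·64810000/215300000 = 7796 N.

7.80 kN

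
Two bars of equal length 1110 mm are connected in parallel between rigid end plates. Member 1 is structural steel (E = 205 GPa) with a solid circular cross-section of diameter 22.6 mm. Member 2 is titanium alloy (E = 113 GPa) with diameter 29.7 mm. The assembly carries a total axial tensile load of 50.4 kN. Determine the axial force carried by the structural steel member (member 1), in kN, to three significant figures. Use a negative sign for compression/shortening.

25.8 kN

A_1 = 401.1 mm².
A_2 = 692.8 mm².
Equal strain + equilibrium ⇒ each member carries load in proportion to AE: A₁E₁ = 82240000 N, A₂E₂ = 78290000 N, ΣAE = 160500000 N.
F₁ = P·A₁E₁/ΣAE = 50400·82240000/160500000 = 25820 N.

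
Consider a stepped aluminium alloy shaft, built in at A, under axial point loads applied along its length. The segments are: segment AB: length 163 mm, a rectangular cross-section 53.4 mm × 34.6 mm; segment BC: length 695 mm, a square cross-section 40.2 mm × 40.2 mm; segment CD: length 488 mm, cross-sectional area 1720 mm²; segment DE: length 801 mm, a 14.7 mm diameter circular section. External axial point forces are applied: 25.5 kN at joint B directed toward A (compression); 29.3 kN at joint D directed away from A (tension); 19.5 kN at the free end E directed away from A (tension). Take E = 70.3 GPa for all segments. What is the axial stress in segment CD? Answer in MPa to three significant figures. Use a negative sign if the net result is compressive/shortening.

28.4 MPa

Internal axial forces (sectioning from the free end, tension +): N_DE = 19.5 kN, N_CD = 48.8 kN, N_BC = 48.8 kN, N_AB = 23.3 kN.
σ_CD = N_CD/A_CD = 48800/1720 = 28.37 MPa.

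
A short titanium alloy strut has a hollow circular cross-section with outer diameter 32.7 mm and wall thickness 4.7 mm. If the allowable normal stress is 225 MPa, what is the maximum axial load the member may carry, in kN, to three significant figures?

93.0 kN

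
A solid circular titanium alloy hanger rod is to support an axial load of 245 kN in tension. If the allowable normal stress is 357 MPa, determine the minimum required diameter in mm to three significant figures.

Required area A ≥ P/σ_allow = 245000/357 = 686.3 mm².
For a solid circular section, d ≥ √(4A/π) = 29.56 mm.

29.6 mm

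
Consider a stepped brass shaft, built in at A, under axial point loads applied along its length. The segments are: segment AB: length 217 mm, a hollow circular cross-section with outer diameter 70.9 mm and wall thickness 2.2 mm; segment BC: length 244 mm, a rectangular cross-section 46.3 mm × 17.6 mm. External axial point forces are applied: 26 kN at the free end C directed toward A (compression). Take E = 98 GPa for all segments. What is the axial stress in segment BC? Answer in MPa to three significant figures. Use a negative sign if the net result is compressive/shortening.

-31.9 MPa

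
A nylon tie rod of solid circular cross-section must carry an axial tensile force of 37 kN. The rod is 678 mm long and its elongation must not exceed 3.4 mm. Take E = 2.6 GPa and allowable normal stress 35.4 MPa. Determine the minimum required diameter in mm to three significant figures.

60.1 mm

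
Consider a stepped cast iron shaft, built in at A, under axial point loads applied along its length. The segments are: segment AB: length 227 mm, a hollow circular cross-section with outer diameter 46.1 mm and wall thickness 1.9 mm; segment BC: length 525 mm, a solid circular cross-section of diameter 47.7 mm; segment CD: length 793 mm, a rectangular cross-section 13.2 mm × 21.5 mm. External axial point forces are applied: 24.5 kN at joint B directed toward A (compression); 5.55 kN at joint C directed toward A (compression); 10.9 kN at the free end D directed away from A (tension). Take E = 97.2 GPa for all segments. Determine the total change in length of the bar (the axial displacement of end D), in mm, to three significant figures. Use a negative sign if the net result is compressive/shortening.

Internal axial forces (sectioning from the free end, tension +): N_CD = 10.9 kN, N_BC = 5.35 kN, N_AB = -19.15 kN.
A_AB = 263.8 mm².
A_BC = 1787 mm².
A_CD = 283.8 mm².
δ_AB = -19150·227/(263.8·97200) = -0.1695 mm
δ_BC = 5350·525/(1787·97200) = 0.01617 mm
δ_CD = 10900·793/(283.8·97200) = 0.3133 mm
δ = Σδ_i = 0.16 mm.

0.160 mm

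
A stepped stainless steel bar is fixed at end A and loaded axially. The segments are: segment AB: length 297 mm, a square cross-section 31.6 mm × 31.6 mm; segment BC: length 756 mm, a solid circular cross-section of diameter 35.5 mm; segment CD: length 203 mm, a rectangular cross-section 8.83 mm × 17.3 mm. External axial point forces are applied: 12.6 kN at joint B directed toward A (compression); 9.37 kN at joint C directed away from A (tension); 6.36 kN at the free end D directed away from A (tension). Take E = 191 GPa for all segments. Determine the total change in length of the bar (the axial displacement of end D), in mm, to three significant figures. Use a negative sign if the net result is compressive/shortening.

Internal axial forces (sectioning from the free end, tension +): N_CD = 6.36 kN, N_BC = 15.73 kN, N_AB = 3.13 kN.
A_AB = 998.6 mm².
A_BC = 989.8 mm².
A_CD = 152.8 mm².
δ_AB = 3130·297/(998.6·191000) = 0.004874 mm
δ_BC = 15730·756/(989.8·191000) = 0.0629 mm
δ_CD = 6360·203/(152.8·191000) = 0.04425 mm
δ = Σδ_i = 0.112 mm.

0.112 mm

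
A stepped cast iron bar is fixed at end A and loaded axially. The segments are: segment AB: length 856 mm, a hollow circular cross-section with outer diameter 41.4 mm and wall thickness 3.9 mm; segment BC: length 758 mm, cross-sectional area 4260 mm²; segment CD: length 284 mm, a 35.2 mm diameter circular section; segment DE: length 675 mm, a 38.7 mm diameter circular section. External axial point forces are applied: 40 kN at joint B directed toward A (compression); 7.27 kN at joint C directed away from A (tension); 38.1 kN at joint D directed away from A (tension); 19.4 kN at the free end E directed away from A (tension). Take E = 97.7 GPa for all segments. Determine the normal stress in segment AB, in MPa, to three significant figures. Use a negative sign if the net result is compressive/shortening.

53.9 MPa

Internal axial forces (sectioning from the free end, tension +): N_DE = 19.4 kN, N_CD = 57.5 kN, N_BC = 64.77 kN, N_AB = 24.77 kN.
A_AB = 459.5 mm².
σ_AB = N_AB/A_AB = 24770/459.5 = 53.91 MPa.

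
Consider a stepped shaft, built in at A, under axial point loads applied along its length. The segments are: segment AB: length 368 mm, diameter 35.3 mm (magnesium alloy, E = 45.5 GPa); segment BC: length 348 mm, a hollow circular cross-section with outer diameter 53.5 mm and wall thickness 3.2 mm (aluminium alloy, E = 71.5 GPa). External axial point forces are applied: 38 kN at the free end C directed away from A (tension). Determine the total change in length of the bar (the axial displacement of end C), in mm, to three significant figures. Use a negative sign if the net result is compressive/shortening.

0.680 mm

Internal axial forces (sectioning from the free end, tension +): N_BC = 38 kN, N_AB = 38 kN.
A_AB = 978.7 mm².
A_BC = 505.7 mm².
δ_AB = 38000·368/(978.7·45500) = 0.314 mm
δ_BC = 38000·348/(505.7·71500) = 0.3658 mm
δ = Σδ_i = 0.6798 mm.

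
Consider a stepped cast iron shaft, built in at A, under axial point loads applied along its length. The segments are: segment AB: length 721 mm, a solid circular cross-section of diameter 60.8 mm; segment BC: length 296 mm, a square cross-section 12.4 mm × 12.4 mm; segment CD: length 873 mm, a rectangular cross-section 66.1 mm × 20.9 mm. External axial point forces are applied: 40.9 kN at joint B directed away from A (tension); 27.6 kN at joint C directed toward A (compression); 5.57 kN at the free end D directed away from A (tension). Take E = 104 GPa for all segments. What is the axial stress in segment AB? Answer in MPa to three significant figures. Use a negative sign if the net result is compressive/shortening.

6.50 MPa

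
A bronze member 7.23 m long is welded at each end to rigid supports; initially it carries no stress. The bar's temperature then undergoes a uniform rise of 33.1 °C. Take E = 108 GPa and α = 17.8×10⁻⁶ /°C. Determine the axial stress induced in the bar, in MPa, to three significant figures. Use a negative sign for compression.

-63.6 MPa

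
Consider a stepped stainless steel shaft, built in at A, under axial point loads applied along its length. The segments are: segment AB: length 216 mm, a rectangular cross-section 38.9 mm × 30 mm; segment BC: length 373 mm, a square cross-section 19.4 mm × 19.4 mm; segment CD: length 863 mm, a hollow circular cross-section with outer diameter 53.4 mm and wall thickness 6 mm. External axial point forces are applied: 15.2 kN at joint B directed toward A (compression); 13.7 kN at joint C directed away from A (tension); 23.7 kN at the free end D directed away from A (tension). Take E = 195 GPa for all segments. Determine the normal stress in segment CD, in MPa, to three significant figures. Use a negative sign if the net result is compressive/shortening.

Internal axial forces (sectioning from the free end, tension +): N_CD = 23.7 kN, N_BC = 37.4 kN, N_AB = 22.2 kN.
A_CD = 893.5 mm².
σ_CD = N_CD/A_CD = 23700/893.5 = 26.53 MPa.

26.5 MPa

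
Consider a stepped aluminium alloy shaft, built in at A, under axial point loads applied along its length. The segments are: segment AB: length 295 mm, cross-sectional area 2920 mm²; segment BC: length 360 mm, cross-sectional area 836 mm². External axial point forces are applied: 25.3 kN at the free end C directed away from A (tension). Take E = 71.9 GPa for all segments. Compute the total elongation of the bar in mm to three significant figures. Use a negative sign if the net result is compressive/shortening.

Internal axial forces (sectioning from the free end, tension +): N_BC = 25.3 kN, N_AB = 25.3 kN.
δ_AB = 25300·295/(2920·71900) = 0.03555 mm
δ_BC = 25300·360/(836·71900) = 0.1515 mm
δ = Σδ_i = 0.1871 mm.

0.187 mm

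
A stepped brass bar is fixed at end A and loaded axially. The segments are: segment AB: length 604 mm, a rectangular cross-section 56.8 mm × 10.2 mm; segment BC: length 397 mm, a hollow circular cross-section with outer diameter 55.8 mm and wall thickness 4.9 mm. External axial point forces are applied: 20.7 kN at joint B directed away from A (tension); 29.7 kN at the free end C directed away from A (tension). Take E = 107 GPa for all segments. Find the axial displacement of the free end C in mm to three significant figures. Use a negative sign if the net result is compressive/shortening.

Internal axial forces (sectioning from the free end, tension +): N_BC = 29.7 kN, N_AB = 50.4 kN.
A_AB = 579.4 mm².
A_BC = 783.5 mm².
δ_AB = 50400·604/(579.4·107000) = 0.4911 mm
δ_BC = 29700·397/(783.5·107000) = 0.1406 mm
δ = Σδ_i = 0.6317 mm.

0.632 mm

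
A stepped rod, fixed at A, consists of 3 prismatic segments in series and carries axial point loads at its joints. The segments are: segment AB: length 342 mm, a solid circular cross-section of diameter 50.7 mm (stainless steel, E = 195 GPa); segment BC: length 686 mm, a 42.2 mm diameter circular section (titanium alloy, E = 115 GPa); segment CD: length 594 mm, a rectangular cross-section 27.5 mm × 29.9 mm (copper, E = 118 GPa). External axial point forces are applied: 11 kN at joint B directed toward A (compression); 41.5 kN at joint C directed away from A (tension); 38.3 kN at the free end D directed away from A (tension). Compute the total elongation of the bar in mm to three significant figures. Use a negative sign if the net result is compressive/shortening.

0.635 mm

Internal axial forces (sectioning from the free end, tension +): N_CD = 38.3 kN, N_BC = 79.8 kN, N_AB = 68.8 kN.
A_AB = 2019 mm².
A_BC = 1399 mm².
A_CD = 822.2 mm².
δ_AB = 68800·342/(2019·195000) = 0.05977 mm
δ_BC = 79800·686/(1399·115000) = 0.3403 mm
δ_CD = 38300·594/(822.2·118000) = 0.2345 mm
δ = Σδ_i = 0.6346 mm.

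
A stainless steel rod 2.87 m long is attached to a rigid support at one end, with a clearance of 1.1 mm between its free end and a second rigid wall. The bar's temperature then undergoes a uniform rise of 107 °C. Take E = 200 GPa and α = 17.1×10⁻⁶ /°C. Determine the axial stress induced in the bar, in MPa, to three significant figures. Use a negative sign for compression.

Free thermal expansion αLΔT = 17.1e-6 · 2870 · 107 = 5.251 mm.
The walls engage after the gap closes; constrained expansion = 5.251 − 1.1 = 4.151 mm.
The walls impose strain ε = −(4.151)/2870 = -1.4464e-03; σ = Eε = 200000 · -1.4464e-03 = -289.3 MPa.

-289 MPa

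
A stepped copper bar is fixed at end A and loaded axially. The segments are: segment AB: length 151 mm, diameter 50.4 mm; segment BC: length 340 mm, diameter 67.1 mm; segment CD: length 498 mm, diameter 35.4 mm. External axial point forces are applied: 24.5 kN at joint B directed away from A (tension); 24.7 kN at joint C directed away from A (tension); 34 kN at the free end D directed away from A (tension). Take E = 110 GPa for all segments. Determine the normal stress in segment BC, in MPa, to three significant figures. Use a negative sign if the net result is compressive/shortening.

Internal axial forces (sectioning from the free end, tension +): N_CD = 34 kN, N_BC = 58.7 kN, N_AB = 83.2 kN.
A_BC = 3536 mm².
σ_BC = N_BC/A_BC = 58700/3536 = 16.6 MPa.

16.6 MPa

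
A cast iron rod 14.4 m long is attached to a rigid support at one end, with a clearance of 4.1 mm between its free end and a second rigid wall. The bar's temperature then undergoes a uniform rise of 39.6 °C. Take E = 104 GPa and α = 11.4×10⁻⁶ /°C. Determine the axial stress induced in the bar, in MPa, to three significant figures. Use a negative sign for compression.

Free thermal expansion αLΔT = 11.4e-6 · 14400 · 39.6 = 6.501 mm.
The walls engage after the gap closes; constrained expansion = 6.501 − 4.1 = 2.401 mm.
The walls impose strain ε = −(2.401)/14400 = -1.6672e-04; σ = Eε = 104000 · -1.6672e-04 = -17.34 MPa.

-17.3 MPa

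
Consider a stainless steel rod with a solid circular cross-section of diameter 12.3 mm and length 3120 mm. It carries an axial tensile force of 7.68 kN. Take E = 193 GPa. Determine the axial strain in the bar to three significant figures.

3.35e-04

A = 118.8 mm².
σ = N/A = 64.63 MPa; ε = σ/E = 64.63/193000 = 3.349e-04.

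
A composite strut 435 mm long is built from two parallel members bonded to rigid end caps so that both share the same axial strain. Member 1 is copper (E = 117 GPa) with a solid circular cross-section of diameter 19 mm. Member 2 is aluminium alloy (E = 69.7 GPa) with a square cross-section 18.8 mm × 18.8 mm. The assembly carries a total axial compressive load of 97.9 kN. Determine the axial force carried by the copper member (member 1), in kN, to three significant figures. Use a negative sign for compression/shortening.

A_1 = 283.5 mm².
A_2 = 353.4 mm².
Equal strain + equilibrium ⇒ each member carries load in proportion to AE: A₁E₁ = 33170000 N, A₂E₂ = 24630000 N, ΣAE = 57810000 N.
F₁ = P·A₁E₁/ΣAE = -97900·33170000/57810000 = -56180 N.

-56.2 kN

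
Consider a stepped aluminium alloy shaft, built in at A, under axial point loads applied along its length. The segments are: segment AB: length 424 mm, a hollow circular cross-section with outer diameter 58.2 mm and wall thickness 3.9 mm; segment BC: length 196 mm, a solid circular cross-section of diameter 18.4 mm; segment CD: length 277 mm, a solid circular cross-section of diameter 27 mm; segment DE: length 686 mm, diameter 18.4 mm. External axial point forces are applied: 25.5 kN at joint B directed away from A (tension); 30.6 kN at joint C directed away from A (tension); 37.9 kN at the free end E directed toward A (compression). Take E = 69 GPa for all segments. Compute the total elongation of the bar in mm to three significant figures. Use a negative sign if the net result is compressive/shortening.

-1.59 mm

Internal axial forces (sectioning from the free end, tension +): N_DE = -37.9 kN, N_CD = -37.9 kN, N_BC = -7.3 kN, N_AB = 18.2 kN.
A_AB = 665.3 mm².
A_BC = 265.9 mm².
A_CD = 572.6 mm².
A_DE = 265.9 mm².
δ_AB = 18200·424/(665.3·69000) = 0.1681 mm
δ_BC = -7300·196/(265.9·69000) = -0.07798 mm
δ_CD = -37900·277/(572.6·69000) = -0.2657 mm
δ_DE = -37900·686/(265.9·69000) = -1.417 mm
δ = Σδ_i = -1.593 mm.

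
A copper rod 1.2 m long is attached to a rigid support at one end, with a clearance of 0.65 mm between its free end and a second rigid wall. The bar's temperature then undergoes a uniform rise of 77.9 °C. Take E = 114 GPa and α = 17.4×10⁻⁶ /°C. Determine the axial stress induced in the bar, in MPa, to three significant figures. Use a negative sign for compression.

-92.8 MPa

Free thermal expansion αLΔT = 17.4e-6 · 1200 · 77.9 = 1.627 mm.
The walls engage after the gap closes; constrained expansion = 1.627 − 0.65 = 0.9766 mm.
The walls impose strain ε = −(0.9766)/1200 = -8.1379e-04; σ = Eε = 114000 · -8.1379e-04 = -92.77 MPa.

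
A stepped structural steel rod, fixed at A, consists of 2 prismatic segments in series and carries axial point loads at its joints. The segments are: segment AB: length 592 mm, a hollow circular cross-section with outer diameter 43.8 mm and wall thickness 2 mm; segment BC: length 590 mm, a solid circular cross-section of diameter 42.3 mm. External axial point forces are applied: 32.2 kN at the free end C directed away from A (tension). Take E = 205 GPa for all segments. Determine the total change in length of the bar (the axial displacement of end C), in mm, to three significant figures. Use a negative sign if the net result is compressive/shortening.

0.420 mm

Internal axial forces (sectioning from the free end, tension +): N_BC = 32.2 kN, N_AB = 32.2 kN.
A_AB = 262.6 mm².
A_BC = 1405 mm².
δ_AB = 32200·592/(262.6·205000) = 0.3541 mm
δ_BC = 32200·590/(1405·205000) = 0.06595 mm
δ = Σδ_i = 0.42 mm.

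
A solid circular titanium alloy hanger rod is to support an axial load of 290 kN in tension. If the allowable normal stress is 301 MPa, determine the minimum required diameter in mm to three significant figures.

35.0 mm

Required area A ≥ P/σ_allow = 290000/301 = 963.5 mm².
For a solid circular section, d ≥ √(4A/π) = 35.02 mm.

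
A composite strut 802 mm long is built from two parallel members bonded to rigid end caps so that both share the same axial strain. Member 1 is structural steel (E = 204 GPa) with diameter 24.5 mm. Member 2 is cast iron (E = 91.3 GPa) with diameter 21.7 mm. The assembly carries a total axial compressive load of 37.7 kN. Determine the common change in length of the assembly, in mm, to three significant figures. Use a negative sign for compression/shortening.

-0.233 mm

A_1 = 471.4 mm².
A_2 = 369.8 mm².
Equal strain + equilibrium ⇒ each member carries load in proportion to AE: A₁E₁ = 96170000 N, A₂E₂ = 33770000 N, ΣAE = 129900000 N.
δ = PL/ΣAE = -37700·802/129900000 = -0.2327 mm.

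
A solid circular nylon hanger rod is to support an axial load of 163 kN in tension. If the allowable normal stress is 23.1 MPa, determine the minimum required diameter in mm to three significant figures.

Required area A ≥ P/σ_allow = 163000/23.1 = 7056 mm².
For a solid circular section, d ≥ √(4A/π) = 94.79 mm.

94.8 mm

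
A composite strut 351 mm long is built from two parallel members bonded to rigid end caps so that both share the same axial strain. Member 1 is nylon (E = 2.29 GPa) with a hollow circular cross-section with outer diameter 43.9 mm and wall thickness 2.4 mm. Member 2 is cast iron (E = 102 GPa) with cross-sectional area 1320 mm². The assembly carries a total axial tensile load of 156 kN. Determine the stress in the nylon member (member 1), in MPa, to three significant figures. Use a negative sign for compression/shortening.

A_1 = 312.9 mm².
Equal strain + equilibrium ⇒ each member carries load in proportion to AE: A₁E₁ = 716500 N, A₂E₂ = 134600000 N, ΣAE = 135400000 N.
σ₁ = P·E₁/ΣAE = 156000·2290/135400000 = 2.639 MPa.

2.64 MPa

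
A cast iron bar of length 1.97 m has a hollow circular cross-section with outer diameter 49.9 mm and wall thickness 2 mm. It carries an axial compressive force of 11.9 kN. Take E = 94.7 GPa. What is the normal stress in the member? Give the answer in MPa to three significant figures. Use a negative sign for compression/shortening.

A = 301 mm².
σ = N/A = -11900/301 = -39.54 MPa.

-39.5 MPa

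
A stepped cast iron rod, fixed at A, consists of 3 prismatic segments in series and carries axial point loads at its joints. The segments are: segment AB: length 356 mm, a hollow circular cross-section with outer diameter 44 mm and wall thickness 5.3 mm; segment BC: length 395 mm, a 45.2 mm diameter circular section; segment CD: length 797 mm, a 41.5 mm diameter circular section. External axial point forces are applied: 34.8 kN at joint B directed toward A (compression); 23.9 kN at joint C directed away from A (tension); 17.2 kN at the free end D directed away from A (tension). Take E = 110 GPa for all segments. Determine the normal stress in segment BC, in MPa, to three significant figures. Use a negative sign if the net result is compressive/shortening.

Internal axial forces (sectioning from the free end, tension +): N_CD = 17.2 kN, N_BC = 41.1 kN, N_AB = 6.3 kN.
A_BC = 1605 mm².
σ_BC = N_BC/A_BC = 41100/1605 = 25.61 MPa.

25.6 MPa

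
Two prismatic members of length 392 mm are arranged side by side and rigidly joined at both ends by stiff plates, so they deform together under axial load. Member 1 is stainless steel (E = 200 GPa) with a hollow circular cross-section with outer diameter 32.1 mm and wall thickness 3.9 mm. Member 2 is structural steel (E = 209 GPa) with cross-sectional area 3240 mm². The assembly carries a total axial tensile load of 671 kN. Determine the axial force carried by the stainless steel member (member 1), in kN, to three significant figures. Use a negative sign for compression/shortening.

62.1 kN

A_1 = 345.5 mm².
Equal strain + equilibrium ⇒ each member carries load in proportion to AE: A₁E₁ = 69100000 N, A₂E₂ = 677200000 N, ΣAE = 746300000 N.
F₁ = P·A₁E₁/ΣAE = 671000·69100000/746300000 = 62130 N.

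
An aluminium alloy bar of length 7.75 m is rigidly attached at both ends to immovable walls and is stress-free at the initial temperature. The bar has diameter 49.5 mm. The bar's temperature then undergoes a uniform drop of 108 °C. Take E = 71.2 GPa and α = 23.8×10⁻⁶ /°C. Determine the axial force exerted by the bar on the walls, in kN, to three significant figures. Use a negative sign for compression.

Free thermal expansion αLΔT = 23.8e-6 · 7750 · -108 = -19.92 mm.
The walls impose strain ε = −(-19.92)/7750 = 2.5704e-03; σ = Eε = 71200 · 2.5704e-03 = 183 MPa.
Wall reaction R = σ·A = 183·1924 = 352200 N = 352.2 kN.

352 kN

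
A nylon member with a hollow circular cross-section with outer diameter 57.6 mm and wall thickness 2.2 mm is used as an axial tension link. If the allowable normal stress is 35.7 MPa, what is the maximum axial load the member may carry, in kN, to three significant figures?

13.7 kN

A = 382.9 mm².
P_max = σ_allow · A = 35.7 · 382.9 = 13670 N = 13.67 kN.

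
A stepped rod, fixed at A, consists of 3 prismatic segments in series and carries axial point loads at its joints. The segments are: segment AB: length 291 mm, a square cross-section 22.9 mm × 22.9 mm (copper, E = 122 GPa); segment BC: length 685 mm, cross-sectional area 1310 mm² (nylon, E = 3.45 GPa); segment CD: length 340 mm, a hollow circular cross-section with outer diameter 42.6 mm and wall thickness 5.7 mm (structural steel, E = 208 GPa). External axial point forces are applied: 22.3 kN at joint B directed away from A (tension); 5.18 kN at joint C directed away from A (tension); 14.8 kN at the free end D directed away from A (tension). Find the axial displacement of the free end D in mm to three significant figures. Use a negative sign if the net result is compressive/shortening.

Internal axial forces (sectioning from the free end, tension +): N_CD = 14.8 kN, N_BC = 19.98 kN, N_AB = 42.28 kN.
A_AB = 524.4 mm².
A_CD = 660.8 mm².
δ_AB = 42280·291/(524.4·122000) = 0.1923 mm
δ_BC = 19980·685/(1310·3450) = 3.028 mm
δ_CD = 14800·340/(660.8·208000) = 0.03661 mm
δ = Σδ_i = 3.257 mm.

3.26 mm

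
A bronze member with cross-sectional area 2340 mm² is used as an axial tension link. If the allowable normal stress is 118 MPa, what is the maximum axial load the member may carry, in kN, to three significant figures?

P_max = σ_allow · A = 118 · 2340 = 276100 N = 276.1 kN.

276 kN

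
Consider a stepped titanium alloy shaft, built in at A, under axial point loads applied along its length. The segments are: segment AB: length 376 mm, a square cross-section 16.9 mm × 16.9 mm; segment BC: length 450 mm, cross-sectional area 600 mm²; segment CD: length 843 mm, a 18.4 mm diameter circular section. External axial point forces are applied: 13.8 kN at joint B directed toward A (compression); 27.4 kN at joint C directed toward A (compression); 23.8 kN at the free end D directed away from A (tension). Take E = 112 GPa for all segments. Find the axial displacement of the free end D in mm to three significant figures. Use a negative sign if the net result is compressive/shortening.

0.445 mm

Internal axial forces (sectioning from the free end, tension +): N_CD = 23.8 kN, N_BC = -3.6 kN, N_AB = -17.4 kN.
A_AB = 285.6 mm².
A_CD = 265.9 mm².
δ_AB = -17400·376/(285.6·112000) = -0.2045 mm
δ_BC = -3600·450/(600·112000) = -0.02411 mm
δ_CD = 23800·843/(265.9·112000) = 0.6737 mm
δ = Σδ_i = 0.4451 mm.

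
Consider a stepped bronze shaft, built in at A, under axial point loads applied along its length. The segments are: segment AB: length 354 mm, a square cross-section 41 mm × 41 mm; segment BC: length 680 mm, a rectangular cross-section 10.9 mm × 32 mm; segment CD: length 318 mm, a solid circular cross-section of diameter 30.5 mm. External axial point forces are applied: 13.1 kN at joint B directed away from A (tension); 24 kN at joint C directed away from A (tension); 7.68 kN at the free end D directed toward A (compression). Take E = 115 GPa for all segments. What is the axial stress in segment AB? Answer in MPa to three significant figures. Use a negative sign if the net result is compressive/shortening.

17.5 MPa

Internal axial forces (sectioning from the free end, tension +): N_CD = -7.68 kN, N_BC = 16.32 kN, N_AB = 29.42 kN.
A_AB = 1681 mm².
σ_AB = N_AB/A_AB = 29420/1681 = 17.5 MPa.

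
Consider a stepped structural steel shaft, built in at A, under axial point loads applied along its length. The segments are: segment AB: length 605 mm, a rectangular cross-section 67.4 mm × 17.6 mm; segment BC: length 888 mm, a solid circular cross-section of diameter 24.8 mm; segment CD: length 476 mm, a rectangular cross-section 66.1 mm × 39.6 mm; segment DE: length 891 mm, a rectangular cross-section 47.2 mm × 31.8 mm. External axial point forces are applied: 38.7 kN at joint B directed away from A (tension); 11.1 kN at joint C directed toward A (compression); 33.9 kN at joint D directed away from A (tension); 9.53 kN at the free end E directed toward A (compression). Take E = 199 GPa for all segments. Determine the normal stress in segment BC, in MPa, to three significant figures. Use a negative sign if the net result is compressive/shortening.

27.5 MPa

Internal axial forces (sectioning from the free end, tension +): N_DE = -9.53 kN, N_CD = 24.37 kN, N_BC = 13.27 kN, N_AB = 51.97 kN.
A_BC = 483.1 mm².
σ_BC = N_BC/A_BC = 13270/483.1 = 27.47 MPa.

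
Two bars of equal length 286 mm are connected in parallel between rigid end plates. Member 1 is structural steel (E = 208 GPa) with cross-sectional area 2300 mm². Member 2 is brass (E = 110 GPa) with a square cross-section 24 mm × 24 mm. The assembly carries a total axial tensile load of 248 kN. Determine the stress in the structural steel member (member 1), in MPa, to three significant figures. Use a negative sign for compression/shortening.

A_2 = 576 mm².
Equal strain + equilibrium ⇒ each member carries load in proportion to AE: A₁E₁ = 478400000 N, A₂E₂ = 63360000 N, ΣAE = 541800000 N.
σ₁ = P·E₁/ΣAE = 248000·208000/541800000 = 95.22 MPa.

95.2 MPa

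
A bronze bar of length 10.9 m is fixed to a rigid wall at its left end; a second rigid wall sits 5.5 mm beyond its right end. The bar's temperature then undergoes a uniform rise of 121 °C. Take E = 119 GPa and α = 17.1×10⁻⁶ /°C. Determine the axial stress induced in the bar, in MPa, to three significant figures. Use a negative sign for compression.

-186 MPa

Free thermal expansion αLΔT = 17.1e-6 · 10900 · 121 = 22.55 mm.
The walls engage after the gap closes; constrained expansion = 22.55 − 5.5 = 17.05 mm.
The walls impose strain ε = −(17.05)/10900 = -1.5645e-03; σ = Eε = 119000 · -1.5645e-03 = -186.2 MPa.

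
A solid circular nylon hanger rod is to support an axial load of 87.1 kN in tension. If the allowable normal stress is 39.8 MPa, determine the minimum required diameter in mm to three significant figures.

Required area A ≥ P/σ_allow = 87100/39.8 = 2188 mm².
For a solid circular section, d ≥ √(4A/π) = 52.79 mm.

52.8 mm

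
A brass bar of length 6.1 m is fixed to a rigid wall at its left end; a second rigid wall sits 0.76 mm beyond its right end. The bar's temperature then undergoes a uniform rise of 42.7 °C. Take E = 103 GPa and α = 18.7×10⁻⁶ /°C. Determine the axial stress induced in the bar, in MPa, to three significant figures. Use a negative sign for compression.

Free thermal expansion αLΔT = 18.7e-6 · 6100 · 42.7 = 4.871 mm.
The walls engage after the gap closes; constrained expansion = 4.871 − 0.76 = 4.111 mm.
The walls impose strain ε = −(4.111)/6100 = -6.7390e-04; σ = Eε = 103000 · -6.7390e-04 = -69.41 MPa.

-69.4 MPa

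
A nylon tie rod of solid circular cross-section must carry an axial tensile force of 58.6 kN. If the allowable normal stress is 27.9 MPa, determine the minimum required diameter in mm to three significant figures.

Required area A ≥ P/σ_allow = 58600/27.9 = 2100 mm².
For a solid circular section, d ≥ √(4A/π) = 51.71 mm.

51.7 mm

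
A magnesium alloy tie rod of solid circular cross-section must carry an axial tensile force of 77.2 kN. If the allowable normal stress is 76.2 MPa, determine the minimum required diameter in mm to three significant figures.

Required area A ≥ P/σ_allow = 77200/76.2 = 1013 mm².
For a solid circular section, d ≥ √(4A/π) = 35.92 mm.

35.9 mm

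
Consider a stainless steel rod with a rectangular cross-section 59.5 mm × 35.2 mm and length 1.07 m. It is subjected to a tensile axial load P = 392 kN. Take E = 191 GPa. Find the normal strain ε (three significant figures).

A = 2094 mm².
σ = N/A = 187.2 MPa; ε = σ/E = 187.2/191000 = 9.799e-04.

9.80e-04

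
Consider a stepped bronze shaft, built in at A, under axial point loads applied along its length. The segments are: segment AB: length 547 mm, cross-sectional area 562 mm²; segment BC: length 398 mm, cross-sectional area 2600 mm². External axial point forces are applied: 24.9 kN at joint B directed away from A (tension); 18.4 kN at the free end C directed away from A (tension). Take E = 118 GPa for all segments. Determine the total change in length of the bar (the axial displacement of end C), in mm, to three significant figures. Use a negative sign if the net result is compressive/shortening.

0.381 mm

Internal axial forces (sectioning from the free end, tension +): N_BC = 18.4 kN, N_AB = 43.3 kN.
δ_AB = 43300·547/(562·118000) = 0.3572 mm
δ_BC = 18400·398/(2600·118000) = 0.02387 mm
δ = Σδ_i = 0.381 mm.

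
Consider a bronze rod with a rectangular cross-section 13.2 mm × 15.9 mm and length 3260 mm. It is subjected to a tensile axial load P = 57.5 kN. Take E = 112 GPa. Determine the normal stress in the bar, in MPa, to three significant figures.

274 MPa

A = 209.9 mm².
σ = N/A = 57500/209.9 = 274 MPa.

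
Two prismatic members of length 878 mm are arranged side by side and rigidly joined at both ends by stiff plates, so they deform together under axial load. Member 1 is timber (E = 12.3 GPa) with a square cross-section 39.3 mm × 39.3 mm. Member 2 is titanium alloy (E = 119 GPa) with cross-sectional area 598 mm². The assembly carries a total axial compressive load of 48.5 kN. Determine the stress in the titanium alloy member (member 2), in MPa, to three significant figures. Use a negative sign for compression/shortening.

A_1 = 1544 mm².
Equal strain + equilibrium ⇒ each member carries load in proportion to AE: A₁E₁ = 19000000 N, A₂E₂ = 71160000 N, ΣAE = 90160000 N.
σ₂ = P·E₂/ΣAE = -48500·119000/90160000 = -64.01 MPa.

-64.0 MPa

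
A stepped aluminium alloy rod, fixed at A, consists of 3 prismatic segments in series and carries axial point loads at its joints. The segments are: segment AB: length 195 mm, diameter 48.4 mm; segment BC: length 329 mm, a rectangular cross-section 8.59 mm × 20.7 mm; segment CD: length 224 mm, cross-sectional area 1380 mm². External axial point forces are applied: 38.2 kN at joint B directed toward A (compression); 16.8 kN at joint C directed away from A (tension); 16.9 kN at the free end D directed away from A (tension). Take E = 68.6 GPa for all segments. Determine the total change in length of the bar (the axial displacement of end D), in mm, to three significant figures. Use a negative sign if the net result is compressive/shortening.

0.942 mm

Internal axial forces (sectioning from the free end, tension +): N_CD = 16.9 kN, N_BC = 33.7 kN, N_AB = -4.5 kN.
A_AB = 1840 mm².
A_BC = 177.8 mm².
δ_AB = -4500·195/(1840·68600) = -0.006953 mm
δ_BC = 33700·329/(177.8·68600) = 0.9089 mm
δ_CD = 16900·224/(1380·68600) = 0.03999 mm
δ = Σδ_i = 0.942 mm.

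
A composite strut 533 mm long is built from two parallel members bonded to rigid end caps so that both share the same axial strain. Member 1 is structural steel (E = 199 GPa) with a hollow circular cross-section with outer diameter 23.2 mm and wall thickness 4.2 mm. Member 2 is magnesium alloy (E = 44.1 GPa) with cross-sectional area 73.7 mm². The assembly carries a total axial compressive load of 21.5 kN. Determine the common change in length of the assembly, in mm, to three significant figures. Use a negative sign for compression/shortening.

-0.216 mm

A_1 = 250.7 mm².
Equal strain + equilibrium ⇒ each member carries load in proportion to AE: A₁E₁ = 49890000 N, A₂E₂ = 3250000 N, ΣAE = 53140000 N.
δ = PL/ΣAE = -21500·533/53140000 = -0.2157 mm.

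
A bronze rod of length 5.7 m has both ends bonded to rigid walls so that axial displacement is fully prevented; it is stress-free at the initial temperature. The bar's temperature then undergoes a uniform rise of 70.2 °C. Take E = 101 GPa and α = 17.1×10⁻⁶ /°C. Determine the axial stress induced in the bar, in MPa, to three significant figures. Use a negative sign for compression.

-121 MPa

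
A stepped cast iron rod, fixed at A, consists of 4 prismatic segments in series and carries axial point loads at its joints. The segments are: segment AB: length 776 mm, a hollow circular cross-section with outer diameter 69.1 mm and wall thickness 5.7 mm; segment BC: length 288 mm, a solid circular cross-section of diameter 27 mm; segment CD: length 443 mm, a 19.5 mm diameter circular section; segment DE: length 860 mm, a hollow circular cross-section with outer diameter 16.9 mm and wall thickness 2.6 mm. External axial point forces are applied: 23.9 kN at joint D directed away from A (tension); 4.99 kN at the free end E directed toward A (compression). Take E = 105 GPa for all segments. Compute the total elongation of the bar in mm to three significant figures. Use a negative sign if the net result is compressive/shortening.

0.131 mm

Internal axial forces (sectioning from the free end, tension +): N_DE = -4.99 kN, N_CD = 18.91 kN, N_BC = 18.91 kN, N_AB = 18.91 kN.
A_AB = 1135 mm².
A_BC = 572.6 mm².
A_CD = 298.6 mm².
A_DE = 116.8 mm².
δ_AB = 18910·776/(1135·105000) = 0.1231 mm
δ_BC = 18910·288/(572.6·105000) = 0.09059 mm
δ_CD = 18910·443/(298.6·105000) = 0.2671 mm
δ_DE = -4990·860/(116.8·105000) = -0.3499 mm
δ = Σδ_i = 0.1309 mm.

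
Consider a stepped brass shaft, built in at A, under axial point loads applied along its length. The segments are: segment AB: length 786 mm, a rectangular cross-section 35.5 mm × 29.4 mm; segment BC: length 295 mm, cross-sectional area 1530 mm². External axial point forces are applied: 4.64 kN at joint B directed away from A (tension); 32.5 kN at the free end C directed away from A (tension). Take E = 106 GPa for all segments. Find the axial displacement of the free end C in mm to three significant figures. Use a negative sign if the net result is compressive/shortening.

0.323 mm

Internal axial forces (sectioning from the free end, tension +): N_BC = 32.5 kN, N_AB = 37.14 kN.
A_AB = 1044 mm².
δ_AB = 37140·786/(1044·106000) = 0.2639 mm
δ_BC = 32500·295/(1530·106000) = 0.05912 mm
δ = Σδ_i = 0.323 mm.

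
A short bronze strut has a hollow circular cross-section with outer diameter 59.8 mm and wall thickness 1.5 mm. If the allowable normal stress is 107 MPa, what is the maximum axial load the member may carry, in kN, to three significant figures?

A = 274.7 mm².
P_max = σ_allow · A = 107 · 274.7 = 29400 N = 29.4 kN.

29.4 kN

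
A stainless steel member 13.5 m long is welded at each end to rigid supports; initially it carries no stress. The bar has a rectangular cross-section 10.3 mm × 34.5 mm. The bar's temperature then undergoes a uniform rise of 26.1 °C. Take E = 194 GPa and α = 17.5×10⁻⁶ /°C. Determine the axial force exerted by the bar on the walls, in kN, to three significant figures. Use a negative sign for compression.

-31.5 kN

Free thermal expansion αLΔT = 17.5e-6 · 13500 · 26.1 = 6.166 mm.
The walls impose strain ε = −(6.166)/13500 = -4.5675e-04; σ = Eε = 194000 · -4.5675e-04 = -88.61 MPa.
Wall reaction R = σ·A = -88.61·355.4 = -31490 N = -31.49 kN.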